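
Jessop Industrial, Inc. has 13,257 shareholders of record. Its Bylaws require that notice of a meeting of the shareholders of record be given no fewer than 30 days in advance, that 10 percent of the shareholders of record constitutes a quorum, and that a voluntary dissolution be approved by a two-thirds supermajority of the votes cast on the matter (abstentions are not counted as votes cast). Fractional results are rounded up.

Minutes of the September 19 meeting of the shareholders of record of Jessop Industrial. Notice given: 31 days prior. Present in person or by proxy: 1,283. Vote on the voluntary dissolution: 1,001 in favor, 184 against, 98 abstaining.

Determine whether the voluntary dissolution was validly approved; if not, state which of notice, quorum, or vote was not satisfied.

Invalid — quorum requirement not satisfied.

Notice: 31 days given; 30 required. Satisfied.
Quorum: 10% of 13,257 = 1,325.70, rounded up to 1,326; 1,283 present. Not satisfied.
Vote: requires two-thirds of the votes cast (1,283 − 98 abstaining = 1,185); 2/3 of 1185 = 790, so 790 needed; 1,001 in favor. Satisfied.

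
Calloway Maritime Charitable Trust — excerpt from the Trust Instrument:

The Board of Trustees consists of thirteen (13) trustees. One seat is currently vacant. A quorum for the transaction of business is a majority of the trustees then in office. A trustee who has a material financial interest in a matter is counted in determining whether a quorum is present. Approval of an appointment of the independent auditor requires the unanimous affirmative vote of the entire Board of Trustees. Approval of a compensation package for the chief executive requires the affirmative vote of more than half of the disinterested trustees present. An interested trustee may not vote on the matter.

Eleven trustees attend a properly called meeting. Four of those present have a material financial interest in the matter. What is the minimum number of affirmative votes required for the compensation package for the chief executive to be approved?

The compensation package for the chief executive requires a majority of the disinterested trustees present (11 − 4 = 7).
A majority of 7 is 4.

4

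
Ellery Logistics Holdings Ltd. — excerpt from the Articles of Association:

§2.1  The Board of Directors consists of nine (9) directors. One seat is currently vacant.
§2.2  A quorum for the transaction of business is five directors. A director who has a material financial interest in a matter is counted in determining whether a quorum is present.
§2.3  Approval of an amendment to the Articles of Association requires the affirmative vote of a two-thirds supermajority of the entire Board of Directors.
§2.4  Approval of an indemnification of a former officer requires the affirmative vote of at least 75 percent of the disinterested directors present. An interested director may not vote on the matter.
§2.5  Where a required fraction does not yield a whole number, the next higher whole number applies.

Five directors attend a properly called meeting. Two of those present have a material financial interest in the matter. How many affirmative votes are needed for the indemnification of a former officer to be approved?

3

The indemnification of a former officer requires three-fourths of the disinterested directors present (5 − 2 = 3).
3/4 of 3 = 2.25, rounded up to 3.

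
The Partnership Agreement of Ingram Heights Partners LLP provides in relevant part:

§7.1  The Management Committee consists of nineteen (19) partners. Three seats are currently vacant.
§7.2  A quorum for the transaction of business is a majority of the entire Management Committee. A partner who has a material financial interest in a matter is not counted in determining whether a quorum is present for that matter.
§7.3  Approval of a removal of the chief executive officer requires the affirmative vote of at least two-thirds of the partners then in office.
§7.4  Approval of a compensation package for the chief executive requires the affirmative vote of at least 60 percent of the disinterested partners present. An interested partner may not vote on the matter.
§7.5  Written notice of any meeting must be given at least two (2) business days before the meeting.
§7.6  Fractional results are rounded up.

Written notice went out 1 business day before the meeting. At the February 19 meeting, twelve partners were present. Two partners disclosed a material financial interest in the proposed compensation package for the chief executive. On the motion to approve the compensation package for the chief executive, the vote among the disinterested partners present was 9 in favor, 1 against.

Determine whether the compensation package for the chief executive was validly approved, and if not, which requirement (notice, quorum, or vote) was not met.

Notice: 1 business day given; 2 required (1 < 2). Not satisfied.
Quorum: 12 present, but the 2 interested partners do not count, leaving 10. Quorum is 10. Satisfied.
Vote: the compensation package for the chief executive requires three-fifths of the disinterested partners present (12 − 2 = 10). 3/5 of 10 = 6, so 6 affirmative votes are needed; 9 voted in favor. Satisfied.

Invalid — notice requirement not satisfied.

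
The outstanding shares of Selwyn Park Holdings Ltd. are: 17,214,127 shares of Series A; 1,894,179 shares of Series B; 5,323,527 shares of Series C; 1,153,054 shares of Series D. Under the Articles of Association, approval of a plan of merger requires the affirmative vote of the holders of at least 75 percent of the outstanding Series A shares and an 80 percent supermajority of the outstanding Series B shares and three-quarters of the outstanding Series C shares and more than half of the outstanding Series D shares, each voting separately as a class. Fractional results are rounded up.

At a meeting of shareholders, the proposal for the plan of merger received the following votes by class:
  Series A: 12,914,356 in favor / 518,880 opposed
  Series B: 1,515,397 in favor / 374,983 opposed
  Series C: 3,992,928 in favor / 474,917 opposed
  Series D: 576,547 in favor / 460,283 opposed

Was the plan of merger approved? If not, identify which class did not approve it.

Series A: 3/4 of 17214127 = 12910595.25, rounded up to 12910596; 12,910,596 required, 12,914,356 in favor — approved.
Series B: 4/5 of 1894179 = 1515343.20, rounded up to 1515344; 1,515,344 required, 1,515,397 in favor — approved.
Series C: 3/4 of 5323527 = 3992645.25, rounded up to 3992646; 3,992,646 required, 3,992,928 in favor — approved.
Series D: a majority of 1153054 is 576528; 576,528 required, 576,547 in favor — approved.

Approved — every class gave the required vote.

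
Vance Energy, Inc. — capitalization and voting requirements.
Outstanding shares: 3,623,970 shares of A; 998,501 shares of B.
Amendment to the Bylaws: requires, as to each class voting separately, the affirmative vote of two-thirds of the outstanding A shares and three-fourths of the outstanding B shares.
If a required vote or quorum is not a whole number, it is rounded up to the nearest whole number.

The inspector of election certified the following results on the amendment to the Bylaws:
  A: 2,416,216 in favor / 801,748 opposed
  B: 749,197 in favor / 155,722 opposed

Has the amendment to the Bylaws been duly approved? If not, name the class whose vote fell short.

Approved — every class gave the required vote.

A: 2/3 of 3623970 = 2415980; 2,415,980 required, 2,416,216 in favor — approved.
B: 3/4 of 998501 = 748875.75, rounded up to 748876; 748,876 required, 749,197 in favor — approved.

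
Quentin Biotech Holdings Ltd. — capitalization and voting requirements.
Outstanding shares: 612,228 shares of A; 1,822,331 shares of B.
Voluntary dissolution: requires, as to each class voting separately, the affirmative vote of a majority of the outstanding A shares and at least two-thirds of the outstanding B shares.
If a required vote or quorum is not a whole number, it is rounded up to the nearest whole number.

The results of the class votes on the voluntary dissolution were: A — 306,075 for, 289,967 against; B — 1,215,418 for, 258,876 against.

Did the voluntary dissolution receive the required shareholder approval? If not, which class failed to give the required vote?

A: a majority of 612228 is 306115; 306,115 required, 306,075 in favor — not approved.
B: 2/3 of 1822331 = 1214887.33, rounded up to 1214888; 1,214,888 required, 1,215,418 in favor — approved.

Not approved — the A shares did not give the required vote.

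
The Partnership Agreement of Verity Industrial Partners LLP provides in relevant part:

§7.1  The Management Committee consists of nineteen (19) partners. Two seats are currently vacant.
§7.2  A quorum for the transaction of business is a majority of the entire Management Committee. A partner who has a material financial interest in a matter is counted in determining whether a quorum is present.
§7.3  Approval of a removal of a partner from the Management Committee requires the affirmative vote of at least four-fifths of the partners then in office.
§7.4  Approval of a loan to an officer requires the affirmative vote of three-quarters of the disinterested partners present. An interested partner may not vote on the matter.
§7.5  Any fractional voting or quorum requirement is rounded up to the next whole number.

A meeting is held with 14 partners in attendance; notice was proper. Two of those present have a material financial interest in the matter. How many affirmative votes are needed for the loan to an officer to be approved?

9

The loan to an officer requires three-fourths of the disinterested partners present (14 − 2 = 12).
3/4 of 12 = 9.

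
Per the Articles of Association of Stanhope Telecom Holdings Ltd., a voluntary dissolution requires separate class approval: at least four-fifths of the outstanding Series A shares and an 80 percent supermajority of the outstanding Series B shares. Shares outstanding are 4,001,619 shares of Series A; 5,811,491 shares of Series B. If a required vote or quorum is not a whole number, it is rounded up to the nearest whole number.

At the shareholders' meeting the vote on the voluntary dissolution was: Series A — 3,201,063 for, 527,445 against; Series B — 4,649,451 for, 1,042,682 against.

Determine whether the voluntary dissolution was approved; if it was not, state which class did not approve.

Series A: 4/5 of 4001619 = 3201295.20, rounded up to 3201296; 3,201,296 required, 3,201,063 in favor — not approved.
Series B: 4/5 of 5811491 = 4649192.80, rounded up to 4649193; 4,649,193 required, 4,649,451 in favor — approved.

Not approved — the Series A shares did not give the required vote.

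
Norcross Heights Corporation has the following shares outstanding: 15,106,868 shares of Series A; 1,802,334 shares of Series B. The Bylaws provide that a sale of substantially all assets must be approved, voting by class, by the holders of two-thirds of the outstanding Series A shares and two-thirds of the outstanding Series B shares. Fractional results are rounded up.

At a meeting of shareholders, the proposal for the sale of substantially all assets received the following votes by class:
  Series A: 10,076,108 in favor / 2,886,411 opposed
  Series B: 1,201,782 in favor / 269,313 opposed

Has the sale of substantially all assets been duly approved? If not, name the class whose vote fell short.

Approved — every class gave the required vote.

Series A: 2/3 of 15106868 = 10071245.33, rounded up to 10071246; 10,071,246 required, 10,076,108 in favor — approved.
Series B: 2/3 of 1802334 = 1201556; 1,201,556 required, 1,201,782 in favor — approved.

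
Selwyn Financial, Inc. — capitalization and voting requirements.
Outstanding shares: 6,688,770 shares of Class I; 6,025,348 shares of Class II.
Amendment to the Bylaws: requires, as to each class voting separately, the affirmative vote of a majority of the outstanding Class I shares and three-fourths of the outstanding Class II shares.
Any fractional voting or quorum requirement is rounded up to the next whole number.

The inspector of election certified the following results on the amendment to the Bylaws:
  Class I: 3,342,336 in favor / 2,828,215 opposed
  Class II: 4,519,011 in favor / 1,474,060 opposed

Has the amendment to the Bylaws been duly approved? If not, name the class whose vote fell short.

Not approved — the Class I shares did not give the required vote.

Class I: a majority of 6688770 is 3344386; 3,344,386 required, 3,342,336 in favor — not approved.
Class II: 3/4 of 6025348 = 4519011; 4,519,011 required, 4,519,011 in favor — approved.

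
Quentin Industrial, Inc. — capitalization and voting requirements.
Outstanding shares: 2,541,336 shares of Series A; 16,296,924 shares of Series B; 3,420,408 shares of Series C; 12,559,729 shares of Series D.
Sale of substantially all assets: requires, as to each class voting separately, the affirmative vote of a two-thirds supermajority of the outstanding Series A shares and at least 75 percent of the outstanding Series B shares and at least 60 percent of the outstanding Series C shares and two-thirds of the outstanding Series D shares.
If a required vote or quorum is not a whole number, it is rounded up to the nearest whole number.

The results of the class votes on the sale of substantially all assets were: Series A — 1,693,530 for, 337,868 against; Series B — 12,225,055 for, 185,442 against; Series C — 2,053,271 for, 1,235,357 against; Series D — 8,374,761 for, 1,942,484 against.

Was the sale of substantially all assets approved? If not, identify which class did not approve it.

Not approved — the Series A shares did not give the required vote.

Series A: 2/3 of 2541336 = 1694224; 1,694,224 required, 1,693,530 in favor — not approved.
Series B: 3/4 of 16296924 = 12222693; 12,222,693 required, 12,225,055 in favor — approved.
Series C: 3/5 of 3420408 = 2052244.80, rounded up to 2052245; 2,052,245 required, 2,053,271 in favor — approved.
Series D: 2/3 of 12559729 = 8373152.67, rounded up to 8373153; 8,373,153 required, 8,374,761 in favor — approved.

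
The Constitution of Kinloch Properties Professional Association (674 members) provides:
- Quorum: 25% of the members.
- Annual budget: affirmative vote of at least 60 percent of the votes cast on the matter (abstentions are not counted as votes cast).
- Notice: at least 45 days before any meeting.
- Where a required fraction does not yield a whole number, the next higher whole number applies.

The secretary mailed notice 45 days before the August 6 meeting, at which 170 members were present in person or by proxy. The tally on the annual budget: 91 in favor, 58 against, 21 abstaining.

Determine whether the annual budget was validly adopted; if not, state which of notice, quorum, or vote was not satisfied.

Notice: 45 days given; 45 required. Satisfied.
Quorum: 25% of 674 = 168.50, rounded up to 169; 170 present. Satisfied.
Vote: requires three-fifths of the votes cast (170 − 21 abstaining = 149); 3/5 of 149 = 89.40, rounded up to 90, so 90 needed; 91 in favor. Satisfied.

Valid — all requirements satisfied.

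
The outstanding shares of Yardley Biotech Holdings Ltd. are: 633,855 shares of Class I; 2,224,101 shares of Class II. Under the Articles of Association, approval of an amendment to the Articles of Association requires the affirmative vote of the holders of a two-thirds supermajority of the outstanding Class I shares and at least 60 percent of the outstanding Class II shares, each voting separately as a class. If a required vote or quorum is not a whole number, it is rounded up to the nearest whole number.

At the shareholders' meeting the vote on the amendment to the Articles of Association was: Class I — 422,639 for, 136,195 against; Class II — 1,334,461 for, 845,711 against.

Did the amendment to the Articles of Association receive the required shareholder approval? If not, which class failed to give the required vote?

Class I: 2/3 of 633855 = 422570; 422,570 required, 422,639 in favor — approved.
Class II: 3/5 of 2224101 = 1334460.60, rounded up to 1334461; 1,334,461 required, 1,334,461 in favor — approved.

Approved — every class gave the required vote.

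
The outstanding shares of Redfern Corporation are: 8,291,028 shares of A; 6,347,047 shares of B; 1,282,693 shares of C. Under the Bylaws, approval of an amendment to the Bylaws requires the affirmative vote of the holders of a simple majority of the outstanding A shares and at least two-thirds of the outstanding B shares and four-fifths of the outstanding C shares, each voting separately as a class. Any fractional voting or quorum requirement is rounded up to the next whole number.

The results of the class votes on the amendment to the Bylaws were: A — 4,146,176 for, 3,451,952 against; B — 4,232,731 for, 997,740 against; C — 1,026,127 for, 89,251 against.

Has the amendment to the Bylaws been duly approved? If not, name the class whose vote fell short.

Not approved — the C shares did not give the required vote.

A: a majority of 8291028 is 4145515; 4,145,515 required, 4,146,176 in favor — approved.
B: 2/3 of 6347047 = 4231364.67, rounded up to 4231365; 4,231,365 required, 4,232,731 in favor — approved.
C: 4/5 of 1282693 = 1026154.40, rounded up to 1026155; 1,026,155 required, 1,026,127 in favor — not approved.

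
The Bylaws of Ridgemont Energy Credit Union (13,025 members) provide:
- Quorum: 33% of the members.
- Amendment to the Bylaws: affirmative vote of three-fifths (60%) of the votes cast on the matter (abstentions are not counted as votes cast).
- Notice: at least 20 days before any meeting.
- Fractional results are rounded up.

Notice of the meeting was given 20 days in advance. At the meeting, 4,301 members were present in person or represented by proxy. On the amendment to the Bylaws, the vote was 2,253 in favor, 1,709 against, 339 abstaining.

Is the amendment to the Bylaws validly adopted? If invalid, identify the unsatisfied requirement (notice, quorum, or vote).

Notice: 20 days given; 20 required. Satisfied.
Quorum: 33% of 13,025 = 4,298.25, rounded up to 4,299; 4,301 present. Satisfied.
Vote: requires three-fifths of the votes cast (4,301 − 339 abstaining = 3,962); 3/5 of 3962 = 2377.20, rounded up to 2378, so 2,378 needed; 2,253 in favor. Not satisfied.

Invalid — vote requirement not satisfied.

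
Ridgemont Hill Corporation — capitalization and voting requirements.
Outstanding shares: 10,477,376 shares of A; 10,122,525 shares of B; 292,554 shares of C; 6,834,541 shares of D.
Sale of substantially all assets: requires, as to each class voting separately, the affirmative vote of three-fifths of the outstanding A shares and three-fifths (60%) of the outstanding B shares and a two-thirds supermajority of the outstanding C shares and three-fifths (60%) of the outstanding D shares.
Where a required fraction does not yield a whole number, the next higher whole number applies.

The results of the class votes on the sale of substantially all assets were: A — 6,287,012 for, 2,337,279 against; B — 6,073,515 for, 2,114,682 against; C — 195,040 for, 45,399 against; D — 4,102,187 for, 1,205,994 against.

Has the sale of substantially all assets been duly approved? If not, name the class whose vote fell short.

Approved — every class gave the required vote.

A: 3/5 of 10477376 = 6286425.60, rounded up to 6286426; 6,286,426 required, 6,287,012 in favor — approved.
B: 3/5 of 10122525 = 6073515; 6,073,515 required, 6,073,515 in favor — approved.
C: 2/3 of 292554 = 195036; 195,036 required, 195,040 in favor — approved.
D: 3/5 of 6834541 = 4100724.60, rounded up to 4100725; 4,100,725 required, 4,102,187 in favor — approved.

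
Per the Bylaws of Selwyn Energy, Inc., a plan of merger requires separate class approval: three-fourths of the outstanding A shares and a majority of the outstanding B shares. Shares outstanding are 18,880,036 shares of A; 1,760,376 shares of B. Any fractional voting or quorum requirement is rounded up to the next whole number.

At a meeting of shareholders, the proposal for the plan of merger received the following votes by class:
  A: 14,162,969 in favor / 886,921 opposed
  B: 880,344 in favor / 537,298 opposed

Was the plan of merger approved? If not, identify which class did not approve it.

A: 3/4 of 18880036 = 14160027; 14,160,027 required, 14,162,969 in favor — approved.
B: a majority of 1760376 is 880189; 880,189 required, 880,344 in favor — approved.

Approved — every class gave the required vote.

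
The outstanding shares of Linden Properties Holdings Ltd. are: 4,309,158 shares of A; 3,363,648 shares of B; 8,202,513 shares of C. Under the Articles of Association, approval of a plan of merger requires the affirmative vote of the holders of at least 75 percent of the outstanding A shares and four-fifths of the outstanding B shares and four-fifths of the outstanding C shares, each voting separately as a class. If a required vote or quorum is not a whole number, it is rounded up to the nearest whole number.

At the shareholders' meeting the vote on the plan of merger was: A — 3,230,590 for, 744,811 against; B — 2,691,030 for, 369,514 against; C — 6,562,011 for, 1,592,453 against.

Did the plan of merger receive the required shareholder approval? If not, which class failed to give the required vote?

Not approved — the A shares did not give the required vote.

A: 3/4 of 4309158 = 3231868.50, rounded up to 3231869; 3,231,869 required, 3,230,590 in favor — not approved.
B: 4/5 of 3363648 = 2690918.40, rounded up to 2690919; 2,690,919 required, 2,691,030 in favor — approved.
C: 4/5 of 8202513 = 6562010.40, rounded up to 6562011; 6,562,011 required, 6,562,011 in favor — approved.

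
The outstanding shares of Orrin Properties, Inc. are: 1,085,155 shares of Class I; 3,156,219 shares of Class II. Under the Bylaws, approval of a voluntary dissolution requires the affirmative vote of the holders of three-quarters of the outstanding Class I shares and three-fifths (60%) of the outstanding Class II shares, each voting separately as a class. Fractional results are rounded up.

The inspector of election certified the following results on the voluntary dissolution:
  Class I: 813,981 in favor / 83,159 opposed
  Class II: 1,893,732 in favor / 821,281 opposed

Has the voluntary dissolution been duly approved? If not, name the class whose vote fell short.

Approved — every class gave the required vote.

Class I: 3/4 of 1085155 = 813866.25, rounded up to 813867; 813,867 required, 813,981 in favor — approved.
Class II: 3/5 of 3156219 = 1893731.40, rounded up to 1893732; 1,893,732 required, 1,893,732 in favor — approved.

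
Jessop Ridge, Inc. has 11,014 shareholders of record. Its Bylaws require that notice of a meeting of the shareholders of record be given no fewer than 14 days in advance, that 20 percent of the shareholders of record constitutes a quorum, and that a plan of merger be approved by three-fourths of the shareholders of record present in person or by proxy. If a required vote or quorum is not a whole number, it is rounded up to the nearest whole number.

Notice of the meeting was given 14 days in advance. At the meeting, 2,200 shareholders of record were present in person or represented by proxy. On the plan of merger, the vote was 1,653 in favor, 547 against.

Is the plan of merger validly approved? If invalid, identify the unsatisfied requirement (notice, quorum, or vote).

Notice: 14 days given; 14 required. Satisfied.
Quorum: 20% of 11,014 = 2,202.80, rounded up to 2,203; 2,200 present. Not satisfied.
Vote: requires three-fourths of those present (2,200); 3/4 of 2200 = 1650, so 1,650 needed; 1,653 in favor. Satisfied.

Invalid — quorum requirement not satisfied.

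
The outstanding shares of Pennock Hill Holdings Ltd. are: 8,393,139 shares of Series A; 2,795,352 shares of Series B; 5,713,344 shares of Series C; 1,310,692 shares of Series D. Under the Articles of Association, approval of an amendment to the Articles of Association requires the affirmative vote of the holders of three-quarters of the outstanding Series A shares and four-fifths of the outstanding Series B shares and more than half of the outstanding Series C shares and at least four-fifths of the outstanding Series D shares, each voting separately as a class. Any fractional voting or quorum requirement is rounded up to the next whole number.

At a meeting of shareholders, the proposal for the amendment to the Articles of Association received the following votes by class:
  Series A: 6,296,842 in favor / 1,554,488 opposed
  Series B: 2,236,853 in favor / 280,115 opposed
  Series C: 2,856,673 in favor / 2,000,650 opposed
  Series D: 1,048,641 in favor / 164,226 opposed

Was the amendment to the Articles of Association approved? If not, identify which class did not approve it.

Approved — every class gave the required vote.

Series A: 3/4 of 8393139 = 6294854.25, rounded up to 6294855; 6,294,855 required, 6,296,842 in favor — approved.
Series B: 4/5 of 2795352 = 2236281.60, rounded up to 2236282; 2,236,282 required, 2,236,853 in favor — approved.
Series C: a majority of 5713344 is 2856673; 2,856,673 required, 2,856,673 in favor — approved.
Series D: 4/5 of 1310692 = 1048553.60, rounded up to 1048554; 1,048,554 required, 1,048,641 in favor — approved.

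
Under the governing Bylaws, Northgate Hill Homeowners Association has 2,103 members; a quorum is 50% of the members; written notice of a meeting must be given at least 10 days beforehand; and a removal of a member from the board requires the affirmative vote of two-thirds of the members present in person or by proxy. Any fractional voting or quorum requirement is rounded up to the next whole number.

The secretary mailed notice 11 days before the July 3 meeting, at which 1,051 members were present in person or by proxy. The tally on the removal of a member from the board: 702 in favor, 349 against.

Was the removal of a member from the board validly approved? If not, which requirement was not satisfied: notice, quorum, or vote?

Notice: 11 days given; 10 required. Satisfied.
Quorum: 50% of 2,103 = 1,051.50, rounded up to 1,052; 1,051 present. Not satisfied.
Vote: requires two-thirds of those present (1,051); 2/3 of 1051 = 700.67, rounded up to 701, so 701 needed; 702 in favor. Satisfied.

Invalid — quorum requirement not satisfied.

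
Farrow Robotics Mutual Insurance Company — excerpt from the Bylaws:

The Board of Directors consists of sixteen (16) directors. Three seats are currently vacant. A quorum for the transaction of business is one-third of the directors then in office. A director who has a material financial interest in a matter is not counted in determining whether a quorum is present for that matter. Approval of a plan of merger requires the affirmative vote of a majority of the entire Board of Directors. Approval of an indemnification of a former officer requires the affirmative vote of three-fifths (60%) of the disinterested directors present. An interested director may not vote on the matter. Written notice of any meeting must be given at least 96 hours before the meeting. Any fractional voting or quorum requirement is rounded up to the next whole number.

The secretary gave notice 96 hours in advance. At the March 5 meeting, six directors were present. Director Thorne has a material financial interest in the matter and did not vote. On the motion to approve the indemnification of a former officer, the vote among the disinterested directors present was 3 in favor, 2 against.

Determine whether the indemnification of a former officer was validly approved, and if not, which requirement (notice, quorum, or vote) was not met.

Notice: 96 hours given; 96 required (96 ≥ 96). Satisfied.
Quorum: 6 present, but the 1 interested director does not count, leaving 5. Quorum is 5. Satisfied.
Vote: the indemnification of a former officer requires three-fifths of the disinterested directors present (6 − 1 = 5). 3/5 of 5 = 3, so 3 affirmative votes are needed; 3 voted in favor. Satisfied.

Valid — all requirements satisfied.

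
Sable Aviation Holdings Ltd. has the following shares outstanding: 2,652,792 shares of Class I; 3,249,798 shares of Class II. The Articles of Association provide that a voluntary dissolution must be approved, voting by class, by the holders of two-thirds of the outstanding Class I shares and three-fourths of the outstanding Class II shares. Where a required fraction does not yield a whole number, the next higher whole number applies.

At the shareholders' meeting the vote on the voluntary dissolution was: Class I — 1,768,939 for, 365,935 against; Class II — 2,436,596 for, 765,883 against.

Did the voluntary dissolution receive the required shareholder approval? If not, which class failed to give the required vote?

Class I: 2/3 of 2652792 = 1768528; 1,768,528 required, 1,768,939 in favor — approved.
Class II: 3/4 of 3249798 = 2437348.50, rounded up to 2437349; 2,437,349 required, 2,436,596 in favor — not approved.

Not approved — the Class II shares did not give the required vote.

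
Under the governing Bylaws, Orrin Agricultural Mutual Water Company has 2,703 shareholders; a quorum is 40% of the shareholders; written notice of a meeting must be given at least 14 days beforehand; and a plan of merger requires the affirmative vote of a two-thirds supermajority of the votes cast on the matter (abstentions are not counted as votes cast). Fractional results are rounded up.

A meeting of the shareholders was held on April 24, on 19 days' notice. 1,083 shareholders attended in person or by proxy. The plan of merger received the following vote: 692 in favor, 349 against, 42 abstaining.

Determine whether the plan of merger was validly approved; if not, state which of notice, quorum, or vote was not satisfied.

Notice: 19 days given; 14 required. Satisfied.
Quorum: 40% of 2,703 = 1,081.20, rounded up to 1,082; 1,083 present. Satisfied.
Vote: requires two-thirds of the votes cast (1,083 − 42 abstaining = 1,041); 2/3 of 1041 = 694, so 694 needed; 692 in favor. Not satisfied.

Invalid — vote requirement not satisfied.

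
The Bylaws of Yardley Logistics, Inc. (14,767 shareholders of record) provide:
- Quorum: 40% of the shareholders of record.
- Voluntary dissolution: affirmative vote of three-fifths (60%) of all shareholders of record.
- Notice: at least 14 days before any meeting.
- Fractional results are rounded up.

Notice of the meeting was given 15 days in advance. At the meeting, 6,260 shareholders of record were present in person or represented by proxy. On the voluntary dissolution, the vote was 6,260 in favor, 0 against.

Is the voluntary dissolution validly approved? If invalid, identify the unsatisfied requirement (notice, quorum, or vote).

Invalid — vote requirement not satisfied.

Notice: 15 days given; 14 required. Satisfied.
Quorum: 40% of 14,767 = 5,906.80, rounded up to 5,907; 6,260 present. Satisfied.
Vote: requires three-fifths of all shareholders of record (14,767); 3/5 of 14767 = 8860.20, rounded up to 8861, so 8,861 needed; 6,260 in favor. Not satisfied.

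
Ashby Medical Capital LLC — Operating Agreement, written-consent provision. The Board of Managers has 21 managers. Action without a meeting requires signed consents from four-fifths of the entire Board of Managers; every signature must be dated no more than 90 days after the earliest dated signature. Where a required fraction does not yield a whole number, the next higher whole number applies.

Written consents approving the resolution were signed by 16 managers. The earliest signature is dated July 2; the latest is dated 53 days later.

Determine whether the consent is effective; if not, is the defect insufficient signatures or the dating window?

Signatures required: four-fifths of 21 — 4/5 of 21 = 16.80, rounded up to 17, so 17 needed; 16 signed. Insufficient.
Dating window: the latest signature is 53 days after the earliest; the limit is 90 days. Within the window.

Not effective — insufficient signatures.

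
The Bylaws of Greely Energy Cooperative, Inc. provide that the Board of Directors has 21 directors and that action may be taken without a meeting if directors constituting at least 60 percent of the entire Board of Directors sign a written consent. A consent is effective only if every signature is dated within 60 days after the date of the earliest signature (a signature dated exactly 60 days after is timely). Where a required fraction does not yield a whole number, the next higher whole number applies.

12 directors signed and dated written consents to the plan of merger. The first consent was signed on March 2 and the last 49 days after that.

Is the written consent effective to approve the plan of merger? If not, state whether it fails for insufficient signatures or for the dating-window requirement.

Signatures required: at least 60 percent of 21 — 3/5 of 21 = 12.60, rounded up to 13, so 13 needed; 12 signed. Insufficient.
Dating window: the latest signature is 49 days after the earliest; the limit is 60 days. Within the window.

Not effective — insufficient signatures.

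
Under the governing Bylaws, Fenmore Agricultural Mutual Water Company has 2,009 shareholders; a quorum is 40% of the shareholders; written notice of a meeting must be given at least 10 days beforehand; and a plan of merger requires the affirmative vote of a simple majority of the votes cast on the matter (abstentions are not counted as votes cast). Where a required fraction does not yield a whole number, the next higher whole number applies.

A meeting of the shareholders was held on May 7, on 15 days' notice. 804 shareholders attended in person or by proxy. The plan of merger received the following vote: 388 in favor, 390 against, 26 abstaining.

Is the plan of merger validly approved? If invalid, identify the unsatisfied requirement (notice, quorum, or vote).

Notice: 15 days given; 10 required. Satisfied.
Quorum: 40% of 2,009 = 803.60, rounded up to 804; 804 present. Satisfied.
Vote: requires a majority of the votes cast (804 − 26 abstaining = 778); a majority of 778 is 390, so 390 needed; 388 in favor. Not satisfied.

Invalid — vote requirement not satisfied.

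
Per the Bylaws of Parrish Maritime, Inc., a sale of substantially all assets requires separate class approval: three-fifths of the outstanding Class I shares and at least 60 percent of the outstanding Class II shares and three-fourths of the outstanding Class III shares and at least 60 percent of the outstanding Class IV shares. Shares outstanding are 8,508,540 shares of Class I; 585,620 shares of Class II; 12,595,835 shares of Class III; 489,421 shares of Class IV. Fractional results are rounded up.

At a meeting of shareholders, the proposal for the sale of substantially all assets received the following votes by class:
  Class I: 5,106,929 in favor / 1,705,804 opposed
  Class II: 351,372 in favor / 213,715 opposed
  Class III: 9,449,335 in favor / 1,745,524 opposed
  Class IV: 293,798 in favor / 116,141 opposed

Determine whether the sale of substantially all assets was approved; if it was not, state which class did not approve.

Approved — every class gave the required vote.

Class I: 3/5 of 8508540 = 5105124; 5,105,124 required, 5,106,929 in favor — approved.
Class II: 3/5 of 585620 = 351372; 351,372 required, 351,372 in favor — approved.
Class III: 3/4 of 12595835 = 9446876.25, rounded up to 9446877; 9,446,877 required, 9,449,335 in favor — approved.
Class IV: 3/5 of 489421 = 293652.60, rounded up to 293653; 293,653 required, 293,798 in favor — approved.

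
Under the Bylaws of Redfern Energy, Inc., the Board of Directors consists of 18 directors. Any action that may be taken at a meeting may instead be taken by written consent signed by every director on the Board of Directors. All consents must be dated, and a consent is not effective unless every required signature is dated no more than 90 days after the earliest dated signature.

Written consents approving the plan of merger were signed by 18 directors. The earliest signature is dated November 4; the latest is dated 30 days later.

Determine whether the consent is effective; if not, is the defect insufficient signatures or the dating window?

Effective — both the signature and dating-window requirements are satisfied.

Signatures required: every one of 18 — unanimous means all 18, so 18 needed; 18 signed. Sufficient.
Dating window: the latest signature is 30 days after the earliest; the limit is 90 days. Within the window.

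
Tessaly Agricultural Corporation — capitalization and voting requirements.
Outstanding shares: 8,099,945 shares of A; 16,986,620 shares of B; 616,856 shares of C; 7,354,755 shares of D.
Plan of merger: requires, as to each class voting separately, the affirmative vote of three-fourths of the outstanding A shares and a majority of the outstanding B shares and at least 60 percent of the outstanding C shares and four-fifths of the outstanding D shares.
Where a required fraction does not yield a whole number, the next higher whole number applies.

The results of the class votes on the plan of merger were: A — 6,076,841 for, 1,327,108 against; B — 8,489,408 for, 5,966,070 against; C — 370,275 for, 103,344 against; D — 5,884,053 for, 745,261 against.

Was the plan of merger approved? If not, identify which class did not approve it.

Not approved — the B shares did not give the required vote.

A: 3/4 of 8099945 = 6074958.75, rounded up to 6074959; 6,074,959 required, 6,076,841 in favor — approved.
B: a majority of 16986620 is 8493311; 8,493,311 required, 8,489,408 in favor — not approved.
C: 3/5 of 616856 = 370113.60, rounded up to 370114; 370,114 required, 370,275 in favor — approved.
D: 4/5 of 7354755 = 5883804; 5,883,804 required, 5,884,053 in favor — approved.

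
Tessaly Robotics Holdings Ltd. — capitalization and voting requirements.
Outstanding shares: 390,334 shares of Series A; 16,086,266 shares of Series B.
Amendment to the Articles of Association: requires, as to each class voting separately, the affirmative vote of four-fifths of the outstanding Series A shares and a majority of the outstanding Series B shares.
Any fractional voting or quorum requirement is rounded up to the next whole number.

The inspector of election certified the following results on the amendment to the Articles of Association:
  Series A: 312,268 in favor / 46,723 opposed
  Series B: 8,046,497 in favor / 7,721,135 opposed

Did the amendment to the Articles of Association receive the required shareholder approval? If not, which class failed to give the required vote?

Series A: 4/5 of 390334 = 312267.20, rounded up to 312268; 312,268 required, 312,268 in favor — approved.
Series B: a majority of 16086266 is 8043134; 8,043,134 required, 8,046,497 in favor — approved.

Approved — every class gave the required vote.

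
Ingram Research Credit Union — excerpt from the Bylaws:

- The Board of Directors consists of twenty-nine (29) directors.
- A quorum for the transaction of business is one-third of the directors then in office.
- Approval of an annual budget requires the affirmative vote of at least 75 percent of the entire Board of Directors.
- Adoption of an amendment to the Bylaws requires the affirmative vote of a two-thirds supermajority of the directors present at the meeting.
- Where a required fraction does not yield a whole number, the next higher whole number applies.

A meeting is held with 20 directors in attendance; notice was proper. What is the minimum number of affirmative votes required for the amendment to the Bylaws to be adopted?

14

The amendment to the Bylaws requires two-thirds of the directors present (20).
2/3 of 20 = 13.33, rounded up to 14.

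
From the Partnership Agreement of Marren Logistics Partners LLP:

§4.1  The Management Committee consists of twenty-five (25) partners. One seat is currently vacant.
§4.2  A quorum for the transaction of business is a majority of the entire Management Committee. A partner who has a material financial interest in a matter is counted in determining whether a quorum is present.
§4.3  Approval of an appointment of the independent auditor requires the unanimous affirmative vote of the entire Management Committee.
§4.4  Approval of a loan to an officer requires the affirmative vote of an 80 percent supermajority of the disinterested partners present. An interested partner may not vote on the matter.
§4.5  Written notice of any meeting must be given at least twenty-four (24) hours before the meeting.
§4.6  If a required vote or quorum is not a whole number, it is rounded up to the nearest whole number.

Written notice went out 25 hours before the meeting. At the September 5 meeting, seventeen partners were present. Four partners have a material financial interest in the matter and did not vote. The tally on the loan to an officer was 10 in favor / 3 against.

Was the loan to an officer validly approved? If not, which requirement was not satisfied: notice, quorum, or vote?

Invalid — vote requirement not satisfied.

Notice: 25 hours given; 24 required (25 ≥ 24). Satisfied.
Quorum: 17 present (interested partners count toward quorum); quorum is 13. Satisfied.
Vote: the loan to an officer requires four-fifths of the disinterested partners present (17 − 4 = 13). 4/5 of 13 = 10.40, rounded up to 11, so 11 affirmative votes are needed; 10 voted in favor. Not satisfied.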